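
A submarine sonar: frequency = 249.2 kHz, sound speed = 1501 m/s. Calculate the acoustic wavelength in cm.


lambda = c/f = 1501 / 249200 = 0.006 m = 0.6 cm

0.6 cm


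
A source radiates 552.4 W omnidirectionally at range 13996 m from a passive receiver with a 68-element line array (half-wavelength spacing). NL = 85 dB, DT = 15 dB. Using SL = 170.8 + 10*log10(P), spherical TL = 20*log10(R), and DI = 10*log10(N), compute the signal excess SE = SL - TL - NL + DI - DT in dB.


33.63 dB


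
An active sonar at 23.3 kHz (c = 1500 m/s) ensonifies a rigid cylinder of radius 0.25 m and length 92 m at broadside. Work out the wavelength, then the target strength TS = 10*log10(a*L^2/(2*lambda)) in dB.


Step 1: lambda = c/f = 1500/23300 = 0.06438 m
Step 2: TS = 10*log10(a*L^2/(2*lambda)) = 10*log10(0.25*92^2/(2*0.06438)) = 42.16

42.16 dB


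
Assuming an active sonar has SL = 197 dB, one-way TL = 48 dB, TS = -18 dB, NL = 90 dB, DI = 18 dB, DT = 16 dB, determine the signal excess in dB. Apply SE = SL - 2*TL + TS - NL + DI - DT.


SE = SL - 2*TL + TS - NL + DI - DT = 197 - 2*48 + (-18) - 90 + 18 - 16 = -5

-5 dB


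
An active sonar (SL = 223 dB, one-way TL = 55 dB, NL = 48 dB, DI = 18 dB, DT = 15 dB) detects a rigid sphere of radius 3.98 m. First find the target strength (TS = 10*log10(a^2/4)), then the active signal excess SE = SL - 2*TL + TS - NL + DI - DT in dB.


Step 1: TS = 10*log10(3.98^2/4) = 5.98 dB
Step 2: SE = SL - 2*TL + TS - NL + DI - DT = 223 - 2*55 + (5.98) - 48 + 18 - 15 = 73.98

73.98 dB


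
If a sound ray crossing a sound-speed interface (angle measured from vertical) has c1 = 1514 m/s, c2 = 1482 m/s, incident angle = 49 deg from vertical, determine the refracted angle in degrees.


47.63 deg


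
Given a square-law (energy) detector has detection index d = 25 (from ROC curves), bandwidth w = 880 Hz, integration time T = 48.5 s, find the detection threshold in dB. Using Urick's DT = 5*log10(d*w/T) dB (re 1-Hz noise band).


13.28 dB


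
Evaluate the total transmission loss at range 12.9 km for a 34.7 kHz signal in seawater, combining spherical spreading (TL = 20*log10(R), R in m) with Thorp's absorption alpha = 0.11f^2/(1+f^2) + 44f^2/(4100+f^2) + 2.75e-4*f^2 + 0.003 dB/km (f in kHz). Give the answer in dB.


Step 1 (Thorp): alpha = 0.11*1204.09/(1+1204.09) + 44*1204.09/(4100+1204.09) + 2.75e-4*1204.09 + 0.003 = 10.4325 dB/km
Step 2: TL_spread = 20*log10(12900) = 82.21 dB
Step 3: TL_abs = alpha*R = 10.4325 * 12.9 = 134.58 dB
Step 4: TL_total = 82.21 + 134.58 = 216.79

216.79 dB


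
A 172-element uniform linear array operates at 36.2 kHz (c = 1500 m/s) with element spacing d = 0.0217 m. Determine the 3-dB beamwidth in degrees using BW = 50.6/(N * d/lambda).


Step 1: lambda = 1500/36200 = 0.04144 m
Step 2: d/lambda = 0.0217/0.04144 = 0.5236
Step 3: BW = 50.6/(N * d/lambda) = 50.6/(172 * 0.5236) = 0.56

0.56 deg


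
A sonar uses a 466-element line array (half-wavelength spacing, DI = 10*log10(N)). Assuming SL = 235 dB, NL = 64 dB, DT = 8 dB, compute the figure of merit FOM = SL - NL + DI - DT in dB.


Step 1: DI = 10*log10(466) = 26.68 dB
Step 2: FOM = SL - NL + DI - DT = 235 - 64 + 26.68 - 8 = 189.68

189.68 dB


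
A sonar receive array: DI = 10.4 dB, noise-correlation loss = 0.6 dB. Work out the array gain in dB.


AG = DI - L_corr = 10.4 - 0.6 = 9.8

9.8 dB


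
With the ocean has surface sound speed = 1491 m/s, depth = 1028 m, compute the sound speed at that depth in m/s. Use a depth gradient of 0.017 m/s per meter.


c = 1491 + 0.017 * 1028 = 1508.476

1508.476 m/s


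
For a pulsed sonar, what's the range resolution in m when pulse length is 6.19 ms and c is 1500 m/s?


dR = c*tau/2 = 1500 * 6.19e-3 / 2 = 4.6425

4.6425 m


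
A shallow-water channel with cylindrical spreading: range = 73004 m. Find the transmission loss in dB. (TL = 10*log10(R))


TL = 10*log10(73004) = 48.63

48.63 dB


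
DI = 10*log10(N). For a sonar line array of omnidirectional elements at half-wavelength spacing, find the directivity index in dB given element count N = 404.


DI = 10*log10(404) = 26.06

26.06 dB


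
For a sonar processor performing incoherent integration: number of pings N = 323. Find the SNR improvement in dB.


Gain = 5*log10(323) = 12.55

12.55 dB


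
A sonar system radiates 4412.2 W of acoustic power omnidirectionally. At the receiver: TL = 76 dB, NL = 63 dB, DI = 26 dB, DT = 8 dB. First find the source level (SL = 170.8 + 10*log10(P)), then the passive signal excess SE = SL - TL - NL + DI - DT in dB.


Step 1: SL = 170.8 + 10*log10(4412.2) = 207.25 dB
Step 2: SE = SL - TL - NL + DI - DT = 207.25 - 76 - 63 + 26 - 8 = 86.25

86.25 dB


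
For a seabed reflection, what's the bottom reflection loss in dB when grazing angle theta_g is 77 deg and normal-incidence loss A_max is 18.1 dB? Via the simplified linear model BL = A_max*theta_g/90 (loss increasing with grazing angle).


15.49 dB


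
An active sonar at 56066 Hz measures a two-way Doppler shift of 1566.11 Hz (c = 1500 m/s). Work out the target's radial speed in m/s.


From fd = 2*f*v/c, v = c*fd/(2*f) = 1500 * 1566.11 / (2*56066) = 20.95

20.95 m/s


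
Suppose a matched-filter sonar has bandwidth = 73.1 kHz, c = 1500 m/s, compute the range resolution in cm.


dR = c/(2*BW) = 1500 / (2 * 73.1e3) = 0.0103 m = 1.03 cm

1.03 cm


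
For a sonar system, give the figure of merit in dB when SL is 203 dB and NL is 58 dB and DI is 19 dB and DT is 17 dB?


147 dB


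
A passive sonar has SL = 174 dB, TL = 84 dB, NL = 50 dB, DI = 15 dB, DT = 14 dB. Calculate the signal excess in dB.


SE = SL - TL - NL + DI - DT = 174 - 84 - 50 + 15 - 14 = 41

41 dB


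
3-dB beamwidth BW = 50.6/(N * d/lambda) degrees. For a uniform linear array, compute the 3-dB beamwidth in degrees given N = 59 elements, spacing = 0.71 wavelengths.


BW = 50.6 / (59 * 0.71) = 50.6 / 41.89 = 1.21

1.21 deg


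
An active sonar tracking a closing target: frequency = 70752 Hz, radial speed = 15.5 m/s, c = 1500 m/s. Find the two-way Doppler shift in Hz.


fd = 2*f*v/c = 2 * 70752 * 15.5 / 1500 = 1462.21

1462.21 Hz


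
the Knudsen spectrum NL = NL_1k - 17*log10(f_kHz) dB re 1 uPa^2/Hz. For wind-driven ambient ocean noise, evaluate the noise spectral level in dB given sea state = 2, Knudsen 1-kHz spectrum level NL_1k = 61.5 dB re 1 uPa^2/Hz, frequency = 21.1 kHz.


NL = NL_1k - 17*log10(f_kHz) = 61.5 - 17*log10(21.1) = 61.5 - (22.51) = 38.99

38.99 dB


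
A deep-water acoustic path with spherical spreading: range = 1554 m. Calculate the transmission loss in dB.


TL = 20*log10(1554) = 63.83

63.83 dB


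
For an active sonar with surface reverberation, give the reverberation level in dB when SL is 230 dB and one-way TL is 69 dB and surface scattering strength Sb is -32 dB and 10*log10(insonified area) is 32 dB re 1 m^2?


92 dB


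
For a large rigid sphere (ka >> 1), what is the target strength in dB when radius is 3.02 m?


TS = 10*log10(3.02^2 / 4) = 10*log10(2.2801) = 3.58

3.58 dB


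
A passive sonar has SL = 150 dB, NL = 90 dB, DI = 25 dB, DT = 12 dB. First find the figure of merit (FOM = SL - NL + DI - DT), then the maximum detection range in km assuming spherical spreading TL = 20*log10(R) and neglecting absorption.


Step 1: FOM = SL - NL + DI - DT = 150 - 90 + 25 - 12 = 73 dB
Step 2: at max range FOM = TL = 20*log10(R), so R = 10^(73/20) = 4466.84 m = 4.47 km

4.47 km


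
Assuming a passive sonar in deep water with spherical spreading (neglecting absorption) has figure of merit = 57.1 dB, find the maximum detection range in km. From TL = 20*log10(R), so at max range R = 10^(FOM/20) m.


At max range FOM = TL, so 20*log10(R) = 57.1
R = 10^(57.1/20) = 716.14 m = 0.72 km

0.72 km


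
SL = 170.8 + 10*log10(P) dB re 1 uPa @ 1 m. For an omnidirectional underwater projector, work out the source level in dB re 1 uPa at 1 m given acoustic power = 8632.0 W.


SL = 170.8 + 10*log10(8632.0) = 170.8 + 39.36 = 210.16

210.16 dB


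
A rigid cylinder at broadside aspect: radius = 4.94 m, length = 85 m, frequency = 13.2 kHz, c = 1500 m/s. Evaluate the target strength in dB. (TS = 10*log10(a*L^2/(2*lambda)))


lambda = 1500/13200 = 0.11364 m
TS = 10*log10(4.94*85^2/(2*0.11364)) = 51.96

51.96 dB


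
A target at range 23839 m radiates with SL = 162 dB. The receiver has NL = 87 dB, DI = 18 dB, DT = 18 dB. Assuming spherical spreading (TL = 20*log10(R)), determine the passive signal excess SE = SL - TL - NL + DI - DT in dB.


Step 1: TL = 20*log10(23839) = 87.55 dB
Step 2: SE = 162 - 87.55 - 87 + 18 - 18 = -12.55

-12.55 dB


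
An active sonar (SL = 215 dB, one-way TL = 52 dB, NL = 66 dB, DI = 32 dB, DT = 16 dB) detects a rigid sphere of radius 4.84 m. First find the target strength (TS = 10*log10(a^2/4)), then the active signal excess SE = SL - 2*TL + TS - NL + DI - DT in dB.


Step 1: TS = 10*log10(4.84^2/4) = 7.68 dB
Step 2: SE = SL - 2*TL + TS - NL + DI - DT = 215 - 2*52 + (7.68) - 66 + 32 - 16 = 68.68

68.68 dB


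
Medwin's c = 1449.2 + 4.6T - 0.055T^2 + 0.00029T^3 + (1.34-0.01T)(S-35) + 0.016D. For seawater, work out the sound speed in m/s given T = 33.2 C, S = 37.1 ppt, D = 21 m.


1554.36 m/s


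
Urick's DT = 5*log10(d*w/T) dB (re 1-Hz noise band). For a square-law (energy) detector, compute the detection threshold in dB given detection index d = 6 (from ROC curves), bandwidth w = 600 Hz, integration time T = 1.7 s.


16.63 dB


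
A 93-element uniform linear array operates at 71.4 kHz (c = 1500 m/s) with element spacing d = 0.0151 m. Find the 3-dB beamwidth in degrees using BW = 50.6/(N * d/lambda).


0.76 deg


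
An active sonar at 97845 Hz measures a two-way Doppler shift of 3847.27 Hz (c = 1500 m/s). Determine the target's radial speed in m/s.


From fd = 2*f*v/c, v = c*fd/(2*f) = 1500 * 3847.27 / (2*97845) = 29.49

29.49 m/s


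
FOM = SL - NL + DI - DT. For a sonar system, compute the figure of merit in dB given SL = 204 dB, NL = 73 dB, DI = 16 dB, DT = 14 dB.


FOM = SL - NL + DI - DT = 204 - 73 + 16 - 14 = 133

133 dB


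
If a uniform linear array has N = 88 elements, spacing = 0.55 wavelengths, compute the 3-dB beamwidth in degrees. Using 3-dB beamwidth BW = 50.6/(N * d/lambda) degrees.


BW = 50.6 / (88 * 0.55) = 50.6 / 48.4 = 1.05

1.05 deg


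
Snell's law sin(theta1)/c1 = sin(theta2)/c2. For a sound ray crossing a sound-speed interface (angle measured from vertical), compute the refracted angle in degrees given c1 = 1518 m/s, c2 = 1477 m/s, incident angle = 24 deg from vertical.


sin(theta2) = (c2/c1)*sin(theta1) = (1477/1518)*sin(24 deg) = 0.39575
theta2 = arcsin(0.39575) = 23.31

23.31 deg


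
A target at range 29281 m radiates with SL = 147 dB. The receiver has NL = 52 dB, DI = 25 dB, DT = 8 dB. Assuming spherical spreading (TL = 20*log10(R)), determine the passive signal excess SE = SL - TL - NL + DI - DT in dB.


Step 1: TL = 20*log10(29281) = 89.33 dB
Step 2: SE = 147 - 89.33 - 52 + 25 - 8 = 22.67

22.67 dB


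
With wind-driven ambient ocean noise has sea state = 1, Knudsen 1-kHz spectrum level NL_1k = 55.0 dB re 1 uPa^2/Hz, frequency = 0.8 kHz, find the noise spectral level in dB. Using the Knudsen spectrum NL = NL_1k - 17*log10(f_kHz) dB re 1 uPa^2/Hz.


56.65 dB


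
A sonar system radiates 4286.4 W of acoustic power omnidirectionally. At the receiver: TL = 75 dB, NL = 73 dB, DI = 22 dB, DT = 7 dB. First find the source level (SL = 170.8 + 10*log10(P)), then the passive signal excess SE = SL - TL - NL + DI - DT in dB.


Step 1: SL = 170.8 + 10*log10(4286.4) = 207.12 dB
Step 2: SE = SL - TL - NL + DI - DT = 207.12 - 75 - 73 + 22 - 7 = 74.12

74.12 dB


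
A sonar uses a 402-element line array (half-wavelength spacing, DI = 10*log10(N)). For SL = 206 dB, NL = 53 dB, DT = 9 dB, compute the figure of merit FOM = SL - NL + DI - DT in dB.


Step 1: DI = 10*log10(402) = 26.04 dB
Step 2: FOM = SL - NL + DI - DT = 206 - 53 + 26.04 - 9 = 170.04

170.04 dB


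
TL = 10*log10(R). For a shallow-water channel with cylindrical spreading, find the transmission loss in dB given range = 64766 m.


48.11 dB


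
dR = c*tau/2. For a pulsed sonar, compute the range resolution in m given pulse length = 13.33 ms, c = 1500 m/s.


dR = c*tau/2 = 1500 * 13.33e-3 / 2 = 9.9975

9.9975 m


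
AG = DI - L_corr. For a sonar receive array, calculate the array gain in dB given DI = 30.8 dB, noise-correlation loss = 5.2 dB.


AG = DI - L_corr = 30.8 - 5.2 = 25.6

25.6 dB


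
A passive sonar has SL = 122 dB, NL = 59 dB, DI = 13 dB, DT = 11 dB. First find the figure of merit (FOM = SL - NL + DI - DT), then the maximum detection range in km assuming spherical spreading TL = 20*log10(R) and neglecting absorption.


Step 1: FOM = SL - NL + DI - DT = 122 - 59 + 13 - 11 = 65 dB
Step 2: at max range FOM = TL = 20*log10(R), so R = 10^(65/20) = 1778.28 m = 1.78 km

1.78 km


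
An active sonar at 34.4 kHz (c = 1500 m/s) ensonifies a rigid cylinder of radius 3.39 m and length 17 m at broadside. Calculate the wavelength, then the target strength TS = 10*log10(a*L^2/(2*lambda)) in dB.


Step 1: lambda = c/f = 1500/34400 = 0.0436 m
Step 2: TS = 10*log10(a*L^2/(2*lambda)) = 10*log10(3.39*17^2/(2*0.0436)) = 40.51

40.51 dB


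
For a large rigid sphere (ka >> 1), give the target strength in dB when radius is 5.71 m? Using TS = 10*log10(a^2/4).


TS = 10*log10(5.71^2 / 4) = 10*log10(8.151025) = 9.11

9.11 dB


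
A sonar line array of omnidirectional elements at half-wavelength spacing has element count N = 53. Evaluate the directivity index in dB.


DI = 10*log10(53) = 17.24

17.24 dB


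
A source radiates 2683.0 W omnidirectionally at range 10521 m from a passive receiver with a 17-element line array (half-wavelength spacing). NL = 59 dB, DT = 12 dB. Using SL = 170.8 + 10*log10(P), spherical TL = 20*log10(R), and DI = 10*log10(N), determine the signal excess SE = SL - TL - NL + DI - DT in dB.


Step 1: SL = 170.8 + 10*log10(2683.0) = 205.09 dB
Step 2: TL = 20*log10(10521) = 80.44 dB
Step 3: DI = 10*log10(17) = 12.3 dB
Step 4: SE = SL - TL - NL + DI - DT = 205.09 - 80.44 - 59 + 12.3 - 12 = 65.95

65.95 dB


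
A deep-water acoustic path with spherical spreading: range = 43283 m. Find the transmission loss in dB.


TL = 20*log10(43283) = 92.73

92.73 dB


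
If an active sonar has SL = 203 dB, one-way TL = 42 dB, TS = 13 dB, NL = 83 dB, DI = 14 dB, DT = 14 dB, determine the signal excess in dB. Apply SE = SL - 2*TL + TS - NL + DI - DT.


49 dB


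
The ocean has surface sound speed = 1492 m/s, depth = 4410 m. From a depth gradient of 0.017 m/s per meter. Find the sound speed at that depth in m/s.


1566.97 m/s


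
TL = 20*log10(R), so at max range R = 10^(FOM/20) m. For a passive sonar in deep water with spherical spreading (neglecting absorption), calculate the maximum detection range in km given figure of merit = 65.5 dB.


At max range FOM = TL, so 20*log10(R) = 65.5
R = 10^(65.5/20) = 1883.65 m = 1.88 km

1.88 km


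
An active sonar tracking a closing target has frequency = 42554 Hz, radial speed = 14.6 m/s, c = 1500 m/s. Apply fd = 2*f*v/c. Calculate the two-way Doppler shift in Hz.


828.38 Hz


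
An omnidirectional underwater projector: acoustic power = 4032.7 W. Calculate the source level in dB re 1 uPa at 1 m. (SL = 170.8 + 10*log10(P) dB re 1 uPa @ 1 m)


206.86 dB


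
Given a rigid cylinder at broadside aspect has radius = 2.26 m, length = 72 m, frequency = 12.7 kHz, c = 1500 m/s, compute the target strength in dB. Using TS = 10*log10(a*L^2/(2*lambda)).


lambda = 1500/12700 = 0.11811 m
TS = 10*log10(2.26*72^2/(2*0.11811)) = 46.95

46.95 dB


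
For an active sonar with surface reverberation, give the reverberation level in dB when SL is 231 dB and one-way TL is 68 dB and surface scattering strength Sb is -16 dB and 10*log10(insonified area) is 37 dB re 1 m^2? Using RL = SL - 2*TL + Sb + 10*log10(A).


116 dB


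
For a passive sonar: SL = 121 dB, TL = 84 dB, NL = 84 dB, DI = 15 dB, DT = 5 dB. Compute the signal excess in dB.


SE = SL - TL - NL + DI - DT = 121 - 84 - 84 + 15 - 5 = -37

-37 dB


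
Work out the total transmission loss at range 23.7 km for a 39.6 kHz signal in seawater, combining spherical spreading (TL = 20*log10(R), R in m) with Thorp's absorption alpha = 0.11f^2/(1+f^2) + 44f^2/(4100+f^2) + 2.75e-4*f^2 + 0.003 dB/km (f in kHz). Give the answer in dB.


388.89 dB


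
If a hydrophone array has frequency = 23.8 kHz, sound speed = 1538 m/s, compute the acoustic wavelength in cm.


6.46 cm


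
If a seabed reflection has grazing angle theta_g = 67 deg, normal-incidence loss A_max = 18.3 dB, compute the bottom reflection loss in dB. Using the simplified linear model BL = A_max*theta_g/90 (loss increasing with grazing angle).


BL = A_max * theta_g / 90 = 18.3 * 67 / 90 = 13.62

13.62 dB


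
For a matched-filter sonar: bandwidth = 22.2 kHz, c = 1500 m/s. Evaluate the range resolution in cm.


dR = c/(2*BW) = 1500 / (2 * 22.2e3) = 0.0338 m = 3.38 cm

3.38 cm


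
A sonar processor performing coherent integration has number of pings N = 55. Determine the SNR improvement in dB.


17.4 dB


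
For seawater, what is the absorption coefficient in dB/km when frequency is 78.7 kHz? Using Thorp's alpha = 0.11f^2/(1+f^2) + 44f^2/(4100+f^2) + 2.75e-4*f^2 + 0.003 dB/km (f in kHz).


28.291 dB/km


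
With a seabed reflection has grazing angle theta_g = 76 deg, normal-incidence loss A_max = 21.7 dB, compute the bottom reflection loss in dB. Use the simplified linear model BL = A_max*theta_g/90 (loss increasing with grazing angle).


BL = A_max * theta_g / 90 = 21.7 * 76 / 90 = 18.32

18.32 dB


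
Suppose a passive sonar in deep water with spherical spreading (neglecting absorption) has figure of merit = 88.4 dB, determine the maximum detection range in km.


At max range FOM = TL, so 20*log10(R) = 88.4
R = 10^(88.4/20) = 26302.68 m = 26.3 km

26.3 km


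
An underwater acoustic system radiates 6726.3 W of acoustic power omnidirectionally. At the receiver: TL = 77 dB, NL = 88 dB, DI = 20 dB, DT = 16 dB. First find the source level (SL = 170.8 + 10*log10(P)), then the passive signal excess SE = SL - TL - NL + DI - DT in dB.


Step 1: SL = 170.8 + 10*log10(6726.3) = 209.08 dB
Step 2: SE = SL - TL - NL + DI - DT = 209.08 - 77 - 88 + 20 - 16 = 48.08

48.08 dB


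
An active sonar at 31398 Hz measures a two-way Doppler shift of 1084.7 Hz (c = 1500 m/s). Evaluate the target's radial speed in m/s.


From fd = 2*f*v/c, v = c*fd/(2*f) = 1500 * 1084.7 / (2*31398) = 25.91

25.91 m/s


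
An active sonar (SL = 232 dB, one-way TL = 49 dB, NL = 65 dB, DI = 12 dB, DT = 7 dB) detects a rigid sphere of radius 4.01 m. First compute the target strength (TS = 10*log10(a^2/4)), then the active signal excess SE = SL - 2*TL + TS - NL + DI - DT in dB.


Step 1: TS = 10*log10(4.01^2/4) = 6.04 dB
Step 2: SE = SL - 2*TL + TS - NL + DI - DT = 232 - 2*49 + (6.04) - 65 + 12 - 7 = 80.04

80.04 dB


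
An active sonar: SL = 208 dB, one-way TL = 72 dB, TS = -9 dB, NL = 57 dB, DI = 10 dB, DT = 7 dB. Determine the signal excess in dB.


SE = SL - 2*TL + TS - NL + DI - DT = 208 - 2*72 + (-9) - 57 + 10 - 7 = 1

1 dB


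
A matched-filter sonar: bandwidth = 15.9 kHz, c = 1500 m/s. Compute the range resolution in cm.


4.72 cm


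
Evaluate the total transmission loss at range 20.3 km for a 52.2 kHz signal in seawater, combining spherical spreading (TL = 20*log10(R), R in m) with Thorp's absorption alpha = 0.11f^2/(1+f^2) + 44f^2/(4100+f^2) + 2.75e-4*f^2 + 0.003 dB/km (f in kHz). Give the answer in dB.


Step 1 (Thorp): alpha = 0.11*2724.84/(1+2724.84) + 44*2724.84/(4100+2724.84) + 2.75e-4*2724.84 + 0.003 = 18.4294 dB/km
Step 2: TL_spread = 20*log10(20300) = 86.15 dB
Step 3: TL_abs = alpha*R = 18.4294 * 20.3 = 374.12 dB
Step 4: TL_total = 86.15 + 374.12 = 460.27

460.27 dB


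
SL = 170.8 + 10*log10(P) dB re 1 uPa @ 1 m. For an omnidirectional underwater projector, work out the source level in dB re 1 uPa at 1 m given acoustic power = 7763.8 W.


SL = 170.8 + 10*log10(7763.8) = 170.8 + 38.9 = 209.7

209.7 dB


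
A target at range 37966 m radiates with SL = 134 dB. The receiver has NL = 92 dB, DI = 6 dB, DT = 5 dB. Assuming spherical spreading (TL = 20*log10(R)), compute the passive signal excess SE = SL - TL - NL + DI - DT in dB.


Step 1: TL = 20*log10(37966) = 91.59 dB
Step 2: SE = 134 - 91.59 - 92 + 6 - 5 = -48.59

-48.59 dB


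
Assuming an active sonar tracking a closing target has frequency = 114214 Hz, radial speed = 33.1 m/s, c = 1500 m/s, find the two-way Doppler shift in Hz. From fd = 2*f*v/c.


5040.64 Hz


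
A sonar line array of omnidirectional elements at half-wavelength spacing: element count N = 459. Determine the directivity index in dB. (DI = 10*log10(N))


DI = 10*log10(459) = 26.62

26.62 dB


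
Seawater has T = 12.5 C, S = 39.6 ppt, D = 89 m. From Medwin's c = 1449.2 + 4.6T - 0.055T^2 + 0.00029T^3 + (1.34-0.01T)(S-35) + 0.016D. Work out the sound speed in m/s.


c = 1449.2 + 4.6*12.5 - 0.055*12.5^2 + 0.00029*12.5^3 + (1.34 - 0.01*12.5)*(39.6 - 35) + 0.016*89 = 1505.69

1505.69 m/s


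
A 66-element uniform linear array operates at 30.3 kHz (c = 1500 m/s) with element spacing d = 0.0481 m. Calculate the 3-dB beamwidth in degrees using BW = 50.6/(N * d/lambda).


Step 1: lambda = 1500/30300 = 0.0495 m
Step 2: d/lambda = 0.0481/0.0495 = 0.9717
Step 3: BW = 50.6/(N * d/lambda) = 50.6/(66 * 0.9717) = 0.79

0.79 deg


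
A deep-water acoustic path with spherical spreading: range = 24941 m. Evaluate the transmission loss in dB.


TL = 20*log10(24941) = 87.94

87.94 dB


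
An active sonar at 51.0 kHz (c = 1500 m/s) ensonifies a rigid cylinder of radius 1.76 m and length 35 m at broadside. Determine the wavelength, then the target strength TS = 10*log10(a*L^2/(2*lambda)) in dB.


Step 1: lambda = c/f = 1500/51000 = 0.02941 m
Step 2: TS = 10*log10(a*L^2/(2*lambda)) = 10*log10(1.76*35^2/(2*0.02941)) = 45.64

45.64 dB


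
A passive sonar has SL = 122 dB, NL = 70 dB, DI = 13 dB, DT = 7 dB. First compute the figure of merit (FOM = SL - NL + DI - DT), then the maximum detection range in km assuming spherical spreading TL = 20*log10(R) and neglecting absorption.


Step 1: FOM = SL - NL + DI - DT = 122 - 70 + 13 - 7 = 58 dB
Step 2: at max range FOM = TL = 20*log10(R), so R = 10^(58/20) = 794.33 m = 0.79 km

0.79 km


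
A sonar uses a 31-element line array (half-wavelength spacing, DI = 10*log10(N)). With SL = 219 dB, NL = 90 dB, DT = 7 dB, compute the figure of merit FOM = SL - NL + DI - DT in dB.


136.91 dB


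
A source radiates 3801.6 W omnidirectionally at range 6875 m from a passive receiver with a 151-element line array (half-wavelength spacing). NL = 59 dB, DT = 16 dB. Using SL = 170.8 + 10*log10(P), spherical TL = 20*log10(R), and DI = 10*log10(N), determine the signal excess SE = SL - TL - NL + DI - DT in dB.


76.64 dB


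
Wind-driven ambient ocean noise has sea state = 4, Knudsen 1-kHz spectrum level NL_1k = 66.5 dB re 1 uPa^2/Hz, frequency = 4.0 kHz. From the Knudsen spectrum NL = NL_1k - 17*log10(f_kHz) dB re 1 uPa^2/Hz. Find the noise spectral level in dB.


NL = NL_1k - 17*log10(f_kHz) = 66.5 - 17*log10(4.0) = 66.5 - (10.24) = 56.26

56.26 dB


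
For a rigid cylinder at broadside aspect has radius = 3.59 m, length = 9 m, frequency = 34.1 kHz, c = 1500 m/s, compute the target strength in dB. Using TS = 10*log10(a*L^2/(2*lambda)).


lambda = 1500/34100 = 0.04399 m
TS = 10*log10(3.59*9^2/(2*0.04399)) = 35.19

35.19 dB


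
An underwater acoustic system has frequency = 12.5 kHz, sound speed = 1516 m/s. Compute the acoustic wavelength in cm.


lambda = c/f = 1516 / 12500 = 0.1213 m = 12.13 cm

12.13 cm


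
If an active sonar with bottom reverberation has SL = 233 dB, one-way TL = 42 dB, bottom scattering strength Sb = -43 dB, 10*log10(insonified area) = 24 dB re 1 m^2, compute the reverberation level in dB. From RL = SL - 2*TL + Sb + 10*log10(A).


130 dB


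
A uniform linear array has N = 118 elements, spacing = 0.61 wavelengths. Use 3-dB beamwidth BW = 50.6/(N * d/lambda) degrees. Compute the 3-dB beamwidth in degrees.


0.7 deg


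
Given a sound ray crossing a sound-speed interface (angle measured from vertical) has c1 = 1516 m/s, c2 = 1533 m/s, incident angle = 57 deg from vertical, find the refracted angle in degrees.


58.0 deg


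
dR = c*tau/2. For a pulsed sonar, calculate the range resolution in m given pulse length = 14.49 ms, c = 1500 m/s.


10.8675 m


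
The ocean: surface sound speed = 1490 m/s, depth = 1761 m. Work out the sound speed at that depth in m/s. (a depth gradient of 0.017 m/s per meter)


c = 1490 + 0.017 * 1761 = 1519.937

1519.937 m/s


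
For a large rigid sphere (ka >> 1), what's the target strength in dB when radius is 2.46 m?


1.8 dB


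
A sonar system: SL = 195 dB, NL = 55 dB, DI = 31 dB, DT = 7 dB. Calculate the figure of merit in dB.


164 dB


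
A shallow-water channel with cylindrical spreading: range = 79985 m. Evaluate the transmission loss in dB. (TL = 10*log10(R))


TL = 10*log10(79985) = 49.03

49.03 dB


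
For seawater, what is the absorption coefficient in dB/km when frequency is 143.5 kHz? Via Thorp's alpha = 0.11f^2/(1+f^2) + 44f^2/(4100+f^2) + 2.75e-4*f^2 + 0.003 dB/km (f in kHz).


f^2 = 20592.25
alpha = 0.11*20592.25/(1+20592.25) + 44*20592.25/(4100+20592.25) + 2.75e-4*20592.25 + 0.003 = 42.47

42.47 dB/km


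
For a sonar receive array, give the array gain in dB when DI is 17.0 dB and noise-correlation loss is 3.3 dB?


AG = DI - L_corr = 17.0 - 3.3 = 13.7

13.7 dB


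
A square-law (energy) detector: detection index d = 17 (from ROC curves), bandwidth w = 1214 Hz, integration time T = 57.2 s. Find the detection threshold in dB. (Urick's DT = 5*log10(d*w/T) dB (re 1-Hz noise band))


DT = 5*log10(d*w/T) = 5*log10(17 * 1214 / 57.2) = 5*log10(360.8) = 12.79

12.79 dB


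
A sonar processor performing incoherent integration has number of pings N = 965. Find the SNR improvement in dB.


Gain = 5*log10(965) = 14.92

14.92 dB


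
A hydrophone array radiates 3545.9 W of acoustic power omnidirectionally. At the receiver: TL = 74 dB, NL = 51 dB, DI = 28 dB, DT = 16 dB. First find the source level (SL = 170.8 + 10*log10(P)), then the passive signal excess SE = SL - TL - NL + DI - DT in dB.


Step 1: SL = 170.8 + 10*log10(3545.9) = 206.3 dB
Step 2: SE = SL - TL - NL + DI - DT = 206.3 - 74 - 51 + 28 - 16 = 93.3

93.3 dB


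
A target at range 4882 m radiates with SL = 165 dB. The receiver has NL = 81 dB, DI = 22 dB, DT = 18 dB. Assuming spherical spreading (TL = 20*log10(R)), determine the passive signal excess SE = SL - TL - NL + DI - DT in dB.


Step 1: TL = 20*log10(4882) = 73.77 dB
Step 2: SE = 165 - 73.77 - 81 + 22 - 18 = 14.23

14.23 dB


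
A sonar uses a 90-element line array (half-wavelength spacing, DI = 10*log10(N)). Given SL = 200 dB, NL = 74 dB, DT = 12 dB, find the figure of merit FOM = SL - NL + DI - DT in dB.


Step 1: DI = 10*log10(90) = 19.54 dB
Step 2: FOM = SL - NL + DI - DT = 200 - 74 + 19.54 - 12 = 133.54

133.54 dB


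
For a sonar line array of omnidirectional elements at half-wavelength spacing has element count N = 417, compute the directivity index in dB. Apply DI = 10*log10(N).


DI = 10*log10(417) = 26.2

26.2 dB


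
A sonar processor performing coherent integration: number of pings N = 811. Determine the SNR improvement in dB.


29.09 dB


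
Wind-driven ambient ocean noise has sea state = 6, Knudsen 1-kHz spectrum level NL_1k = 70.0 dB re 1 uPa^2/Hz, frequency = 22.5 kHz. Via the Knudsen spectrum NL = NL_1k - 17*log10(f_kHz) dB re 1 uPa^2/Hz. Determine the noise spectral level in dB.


NL = NL_1k - 17*log10(f_kHz) = 70.0 - 17*log10(22.5) = 70.0 - (22.99) = 47.01

47.01 dB


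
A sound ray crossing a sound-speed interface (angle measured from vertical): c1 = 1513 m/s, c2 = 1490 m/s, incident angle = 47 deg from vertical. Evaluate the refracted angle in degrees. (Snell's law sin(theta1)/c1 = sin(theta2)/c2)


sin(theta2) = (c2/c1)*sin(theta1) = (1490/1513)*sin(47 deg) = 0.72024
theta2 = arcsin(0.72024) = 46.07

46.07 deg


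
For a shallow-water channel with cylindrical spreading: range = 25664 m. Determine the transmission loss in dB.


TL = 10*log10(25664) = 44.09

44.09 dB


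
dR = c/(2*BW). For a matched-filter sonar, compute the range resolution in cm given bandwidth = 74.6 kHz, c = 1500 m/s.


1.01 cm


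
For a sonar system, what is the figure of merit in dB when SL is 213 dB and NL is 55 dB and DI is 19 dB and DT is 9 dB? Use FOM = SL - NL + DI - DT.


FOM = SL - NL + DI - DT = 213 - 55 + 19 - 9 = 168

168 dB


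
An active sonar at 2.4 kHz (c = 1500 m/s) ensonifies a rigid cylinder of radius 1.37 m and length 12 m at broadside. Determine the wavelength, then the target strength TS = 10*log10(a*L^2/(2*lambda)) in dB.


Step 1: lambda = c/f = 1500/2400 = 0.625 m
Step 2: TS = 10*log10(a*L^2/(2*lambda)) = 10*log10(1.37*12^2/(2*0.625)) = 21.98

21.98 dB


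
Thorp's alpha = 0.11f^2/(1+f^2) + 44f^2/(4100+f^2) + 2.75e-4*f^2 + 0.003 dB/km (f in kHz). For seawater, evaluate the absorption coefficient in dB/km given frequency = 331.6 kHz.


f^2 = 109958.56
alpha = 0.11*109958.56/(1+109958.56) + 44*109958.56/(4100+109958.56) + 2.75e-4*109958.56 + 0.003 = 72.77

72.77 dB/km


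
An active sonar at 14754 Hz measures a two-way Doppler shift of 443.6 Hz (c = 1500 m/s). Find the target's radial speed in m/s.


From fd = 2*f*v/c, v = c*fd/(2*f) = 1500 * 443.6 / (2*14754) = 22.55

22.55 m/s


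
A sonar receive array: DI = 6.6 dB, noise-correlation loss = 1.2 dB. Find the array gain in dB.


AG = DI - L_corr = 6.6 - 1.2 = 5.4

5.4 dB


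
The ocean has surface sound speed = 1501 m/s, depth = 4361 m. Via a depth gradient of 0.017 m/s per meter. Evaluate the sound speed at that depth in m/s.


c = 1501 + 0.017 * 4361 = 1575.137

1575.137 m/s


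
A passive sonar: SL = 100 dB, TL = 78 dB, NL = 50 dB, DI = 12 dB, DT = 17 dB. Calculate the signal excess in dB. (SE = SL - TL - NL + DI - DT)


-33 dB


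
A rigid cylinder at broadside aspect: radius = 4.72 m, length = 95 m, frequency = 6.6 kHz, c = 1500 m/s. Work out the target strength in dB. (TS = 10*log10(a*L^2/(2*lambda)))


lambda = 1500/6600 = 0.22727 m
TS = 10*log10(4.72*95^2/(2*0.22727)) = 49.72

49.72 dB


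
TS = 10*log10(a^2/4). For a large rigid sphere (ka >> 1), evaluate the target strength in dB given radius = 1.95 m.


TS = 10*log10(1.95^2 / 4) = 10*log10(0.950625) = -0.22

-0.22 dB


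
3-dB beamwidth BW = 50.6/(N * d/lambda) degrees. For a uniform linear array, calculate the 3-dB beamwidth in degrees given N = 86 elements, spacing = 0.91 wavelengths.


0.65 deg


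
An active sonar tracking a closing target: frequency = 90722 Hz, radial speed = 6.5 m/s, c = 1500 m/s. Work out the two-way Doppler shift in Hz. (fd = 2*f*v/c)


786.26 Hz


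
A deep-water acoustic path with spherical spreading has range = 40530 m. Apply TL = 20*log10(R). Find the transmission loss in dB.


TL = 20*log10(40530) = 92.16

92.16 dB


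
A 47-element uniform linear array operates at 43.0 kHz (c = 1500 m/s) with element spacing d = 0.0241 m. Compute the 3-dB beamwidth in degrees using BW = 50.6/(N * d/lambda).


Step 1: lambda = 1500/43000 = 0.03488 m
Step 2: d/lambda = 0.0241/0.03488 = 0.6909
Step 3: BW = 50.6/(N * d/lambda) = 50.6/(47 * 0.6909) = 1.56

1.56 deg


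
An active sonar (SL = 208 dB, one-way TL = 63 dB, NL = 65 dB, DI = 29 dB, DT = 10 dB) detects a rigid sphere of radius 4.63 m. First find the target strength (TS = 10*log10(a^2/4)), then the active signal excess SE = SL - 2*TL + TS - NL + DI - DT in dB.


Step 1: TS = 10*log10(4.63^2/4) = 7.29 dB
Step 2: SE = SL - 2*TL + TS - NL + DI - DT = 208 - 2*63 + (7.29) - 65 + 29 - 10 = 43.29

43.29 dB


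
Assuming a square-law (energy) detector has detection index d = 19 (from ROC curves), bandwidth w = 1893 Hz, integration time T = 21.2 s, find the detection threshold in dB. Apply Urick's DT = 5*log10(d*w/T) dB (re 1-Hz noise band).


DT = 5*log10(d*w/T) = 5*log10(19 * 1893 / 21.2) = 5*log10(1696.56) = 16.15

16.15 dB


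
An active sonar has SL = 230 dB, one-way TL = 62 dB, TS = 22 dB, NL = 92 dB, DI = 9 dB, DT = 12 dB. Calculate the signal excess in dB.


SE = SL - 2*TL + TS - NL + DI - DT = 230 - 2*62 + (22) - 92 + 9 - 12 = 33

33 dB


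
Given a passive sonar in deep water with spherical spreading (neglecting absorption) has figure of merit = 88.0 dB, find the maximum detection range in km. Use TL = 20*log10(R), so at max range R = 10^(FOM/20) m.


25.12 km


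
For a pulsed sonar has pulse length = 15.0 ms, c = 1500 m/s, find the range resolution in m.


dR = c*tau/2 = 1500 * 15.0e-3 / 2 = 11.25

11.25 m


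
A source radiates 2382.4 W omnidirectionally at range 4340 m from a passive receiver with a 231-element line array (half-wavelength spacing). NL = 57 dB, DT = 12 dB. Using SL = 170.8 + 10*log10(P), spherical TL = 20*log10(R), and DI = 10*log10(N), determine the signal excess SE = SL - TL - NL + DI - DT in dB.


Step 1: SL = 170.8 + 10*log10(2382.4) = 204.57 dB
Step 2: TL = 20*log10(4340) = 72.75 dB
Step 3: DI = 10*log10(231) = 23.64 dB
Step 4: SE = SL - TL - NL + DI - DT = 204.57 - 72.75 - 57 + 23.64 - 12 = 86.46

86.46 dB


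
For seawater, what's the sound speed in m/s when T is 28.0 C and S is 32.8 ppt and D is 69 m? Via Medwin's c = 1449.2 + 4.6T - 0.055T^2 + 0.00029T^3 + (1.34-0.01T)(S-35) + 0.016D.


c = 1449.2 + 4.6*28.0 - 0.055*28.0^2 + 0.00029*28.0^3 + (1.34 - 0.01*28.0)*(32.8 - 35) + 0.016*69 = 1540.02

1540.02 m/s


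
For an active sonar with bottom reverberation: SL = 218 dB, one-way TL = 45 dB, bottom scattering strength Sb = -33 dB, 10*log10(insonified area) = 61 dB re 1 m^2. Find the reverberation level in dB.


RL = SL - 2*TL + Sb + 10*log10(A) = 218 - 2*45 + (-33) + 61 = 156

156 dB


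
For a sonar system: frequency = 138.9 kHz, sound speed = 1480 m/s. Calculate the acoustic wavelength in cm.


lambda = c/f = 1480 / 138900 = 0.0107 m = 1.07 cm

1.07 cm


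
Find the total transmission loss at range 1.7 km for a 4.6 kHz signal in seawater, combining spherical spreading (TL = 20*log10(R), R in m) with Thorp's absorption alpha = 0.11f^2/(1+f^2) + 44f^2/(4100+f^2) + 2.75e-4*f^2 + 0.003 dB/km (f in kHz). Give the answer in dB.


65.19 dB


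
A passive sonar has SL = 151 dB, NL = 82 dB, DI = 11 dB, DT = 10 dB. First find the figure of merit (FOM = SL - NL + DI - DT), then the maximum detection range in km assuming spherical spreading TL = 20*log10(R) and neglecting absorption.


Step 1: FOM = SL - NL + DI - DT = 151 - 82 + 11 - 10 = 70 dB
Step 2: at max range FOM = TL = 20*log10(R), so R = 10^(70/20) = 3162.28 m = 3.16 km

3.16 km


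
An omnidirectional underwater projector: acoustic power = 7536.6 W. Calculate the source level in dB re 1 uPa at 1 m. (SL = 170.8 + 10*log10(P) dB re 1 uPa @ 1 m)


209.57 dB


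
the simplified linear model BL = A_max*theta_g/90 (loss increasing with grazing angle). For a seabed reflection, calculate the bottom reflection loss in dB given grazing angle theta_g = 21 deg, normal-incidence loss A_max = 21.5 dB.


5.02 dB


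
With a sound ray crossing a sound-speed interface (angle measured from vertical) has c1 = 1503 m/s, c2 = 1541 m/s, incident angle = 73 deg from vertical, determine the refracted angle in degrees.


78.66 deg


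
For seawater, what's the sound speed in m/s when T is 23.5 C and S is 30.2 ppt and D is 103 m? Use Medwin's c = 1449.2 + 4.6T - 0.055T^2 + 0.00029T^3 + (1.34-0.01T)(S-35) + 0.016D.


c = 1449.2 + 4.6*23.5 - 0.055*23.5^2 + 0.00029*23.5^3 + (1.34 - 0.01*23.5)*(30.2 - 35) + 0.016*103 = 1527.03

1527.03 m/s


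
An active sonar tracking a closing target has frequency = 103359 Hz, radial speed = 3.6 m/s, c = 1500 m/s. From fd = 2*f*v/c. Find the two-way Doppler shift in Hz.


fd = 2*f*v/c = 2 * 103359 * 3.6 / 1500 = 496.12

496.12 Hz


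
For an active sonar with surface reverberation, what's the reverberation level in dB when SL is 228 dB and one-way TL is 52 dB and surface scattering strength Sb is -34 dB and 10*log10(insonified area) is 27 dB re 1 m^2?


RL = SL - 2*TL + Sb + 10*log10(A) = 228 - 2*52 + (-34) + 27 = 117

117 dB


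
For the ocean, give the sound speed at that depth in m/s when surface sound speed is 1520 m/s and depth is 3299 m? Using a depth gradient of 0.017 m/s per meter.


c = 1520 + 0.017 * 3299 = 1576.083

1576.083 m/s


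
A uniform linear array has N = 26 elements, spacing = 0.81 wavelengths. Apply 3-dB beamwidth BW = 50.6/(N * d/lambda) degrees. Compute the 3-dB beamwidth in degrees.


BW = 50.6 / (26 * 0.81) = 50.6 / 21.06 = 2.4

2.4 deg


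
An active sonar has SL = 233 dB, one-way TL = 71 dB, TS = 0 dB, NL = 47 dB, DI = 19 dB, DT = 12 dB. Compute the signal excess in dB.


SE = SL - 2*TL + TS - NL + DI - DT = 233 - 2*71 + (0) - 47 + 19 - 12 = 51

51 dB


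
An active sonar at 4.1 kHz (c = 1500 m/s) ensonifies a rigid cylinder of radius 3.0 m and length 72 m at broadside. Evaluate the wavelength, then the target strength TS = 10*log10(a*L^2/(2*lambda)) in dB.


Step 1: lambda = c/f = 1500/4100 = 0.36585 m
Step 2: TS = 10*log10(a*L^2/(2*lambda)) = 10*log10(3.0*72^2/(2*0.36585)) = 43.27

43.27 dB


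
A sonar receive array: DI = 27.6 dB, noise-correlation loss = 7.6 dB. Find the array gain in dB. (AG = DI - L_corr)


AG = DI - L_corr = 27.6 - 7.6 = 20.0

20.0 dB


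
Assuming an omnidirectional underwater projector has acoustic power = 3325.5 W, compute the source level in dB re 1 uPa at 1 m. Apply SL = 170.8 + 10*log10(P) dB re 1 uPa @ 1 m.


SL = 170.8 + 10*log10(3325.5) = 170.8 + 35.22 = 206.02

206.02 dB


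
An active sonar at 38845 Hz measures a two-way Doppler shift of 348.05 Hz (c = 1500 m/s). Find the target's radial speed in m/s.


From fd = 2*f*v/c, v = c*fd/(2*f) = 1500 * 348.05 / (2*38845) = 6.72

6.72 m/s


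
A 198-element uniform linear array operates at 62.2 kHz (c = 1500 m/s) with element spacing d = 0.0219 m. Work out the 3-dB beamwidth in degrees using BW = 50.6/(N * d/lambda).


0.28 deg


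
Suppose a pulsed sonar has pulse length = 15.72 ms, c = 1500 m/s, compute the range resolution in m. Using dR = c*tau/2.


dR = c*tau/2 = 1500 * 15.72e-3 / 2 = 11.79

11.79 m


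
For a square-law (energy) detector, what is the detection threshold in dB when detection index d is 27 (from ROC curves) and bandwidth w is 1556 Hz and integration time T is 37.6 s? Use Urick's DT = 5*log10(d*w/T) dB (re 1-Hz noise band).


DT = 5*log10(d*w/T) = 5*log10(27 * 1556 / 37.6) = 5*log10(1117.34) = 15.24

15.24 dB


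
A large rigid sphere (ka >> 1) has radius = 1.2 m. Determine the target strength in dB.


TS = 10*log10(1.2^2 / 4) = 10*log10(0.36) = -4.44

-4.44 dB


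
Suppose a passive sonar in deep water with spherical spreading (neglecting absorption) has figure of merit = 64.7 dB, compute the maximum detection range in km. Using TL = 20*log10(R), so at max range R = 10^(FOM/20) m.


At max range FOM = TL, so 20*log10(R) = 64.7
R = 10^(64.7/20) = 1717.91 m = 1.72 km

1.72 km


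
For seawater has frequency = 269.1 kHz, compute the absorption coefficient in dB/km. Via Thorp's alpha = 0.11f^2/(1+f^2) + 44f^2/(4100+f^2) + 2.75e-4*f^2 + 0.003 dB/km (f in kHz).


61.669 dB/km


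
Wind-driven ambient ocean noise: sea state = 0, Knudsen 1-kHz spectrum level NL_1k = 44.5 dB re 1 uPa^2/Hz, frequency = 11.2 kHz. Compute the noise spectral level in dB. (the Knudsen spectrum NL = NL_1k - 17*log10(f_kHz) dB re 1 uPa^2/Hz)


NL = NL_1k - 17*log10(f_kHz) = 44.5 - 17*log10(11.2) = 44.5 - (17.84) = 26.66

26.66 dB
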